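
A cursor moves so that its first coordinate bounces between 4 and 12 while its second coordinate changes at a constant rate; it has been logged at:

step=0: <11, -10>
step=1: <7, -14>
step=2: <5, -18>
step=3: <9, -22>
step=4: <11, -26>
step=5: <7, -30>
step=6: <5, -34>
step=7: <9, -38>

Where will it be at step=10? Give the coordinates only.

The first coordinate reflects between 4 and 12, moving 4 per step.
  step 8: 9 → 11
  step 9: 11 → 7
  step 10: 7 → 5
The second coordinate changes by -4 each step: at step 10 it is -50.

<5, -50>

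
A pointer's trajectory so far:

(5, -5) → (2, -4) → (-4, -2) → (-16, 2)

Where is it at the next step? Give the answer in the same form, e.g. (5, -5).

Consecutive displacements (-3, +1), (-6, +2), (-12, +4) scale by a factor of 2 each step.
step 4: (-16, 2) + (-24, +8) → (-40, 10)

(-40, 10)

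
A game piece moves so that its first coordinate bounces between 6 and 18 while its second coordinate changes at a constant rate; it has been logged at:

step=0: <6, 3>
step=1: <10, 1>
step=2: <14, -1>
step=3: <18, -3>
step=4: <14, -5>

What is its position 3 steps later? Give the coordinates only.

The first coordinate reflects between 6 and 18, moving 4 per step.
  step 5: 14 → 10
  step 6: 10 → 6
  step 7: 6 → 10
The second coordinate changes by -2 each step: at step 7 it is -11.

<10, -11>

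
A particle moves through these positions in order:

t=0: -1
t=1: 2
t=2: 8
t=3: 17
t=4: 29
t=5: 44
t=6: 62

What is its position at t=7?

Successive displacements: +3, +6, +9, +12, +15, +18 — each changes by +3.
step 7: 62 + 21 → 83

83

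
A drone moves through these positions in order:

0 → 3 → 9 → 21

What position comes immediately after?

45

Step-to-step displacements: +3, +6, +12; each is 2× the previous.
step 4: 21 + 24 → 45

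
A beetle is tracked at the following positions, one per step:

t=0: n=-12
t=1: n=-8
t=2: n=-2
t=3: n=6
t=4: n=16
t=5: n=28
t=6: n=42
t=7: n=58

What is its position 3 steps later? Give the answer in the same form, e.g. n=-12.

Taking differences between consecutive positions: +4, +6, +8, +10, +12, +14, +16. These grow by +2 each step.
step 8: 58 + 18 → n=76
step 9: 76 + 20 → n=96
step 10: 96 + 22 → n=118

n=118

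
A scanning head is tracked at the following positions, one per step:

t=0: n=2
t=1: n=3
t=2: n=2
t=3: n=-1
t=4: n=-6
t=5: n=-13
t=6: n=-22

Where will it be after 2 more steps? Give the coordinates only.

First differences are +1, -1, -3, -5, -7, -9; their common second difference is -2 (constant acceleration).
step 7: -22 − 11 → n=-33
step 8: -33 − 13 → n=-46

n=-46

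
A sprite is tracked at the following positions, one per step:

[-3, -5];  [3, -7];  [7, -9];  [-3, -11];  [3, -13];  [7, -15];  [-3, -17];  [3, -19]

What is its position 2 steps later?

[-3, -23]

First: cycles through -3, 3, 7 every 3 steps. Step 9 lands at position 0 of the cycle → -3.
Second: linear, -2 per step → -23 at step 9.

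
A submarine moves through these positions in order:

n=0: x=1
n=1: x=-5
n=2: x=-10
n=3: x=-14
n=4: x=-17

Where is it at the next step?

Successive displacements: -6, -5, -4, -3 — each changes by +1.
step 5: -17 − 2 → x=-19

x=-19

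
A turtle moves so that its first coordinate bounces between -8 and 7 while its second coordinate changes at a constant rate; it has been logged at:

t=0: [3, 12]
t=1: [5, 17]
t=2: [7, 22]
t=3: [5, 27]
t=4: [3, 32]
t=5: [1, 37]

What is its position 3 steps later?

The first coordinate travels 2 per step and bounces off the walls at -8 and 7.
  step 6: 1 → -1
  step 7: -1 → -3
  step 8: -3 → -5
The second coordinate changes by +5 each step: at step 8 it is 52.

[-5, 52]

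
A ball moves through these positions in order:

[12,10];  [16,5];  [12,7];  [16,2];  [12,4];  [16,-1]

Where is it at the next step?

[12,1]

The moves between consecutive positions are [+4,-5], [-4,+2], [+4,-5], [-4,+2], [+4,-5]; they repeat the 2-cycle [[+4,-5], [-4,+2]].
step 6: apply [-4,+2] → [12,1]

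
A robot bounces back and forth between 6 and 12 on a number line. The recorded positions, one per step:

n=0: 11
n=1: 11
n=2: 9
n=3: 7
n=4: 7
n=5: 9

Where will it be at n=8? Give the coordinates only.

The value reflects between 6 and 12, moving 2 per step.
  step 6: 9 → 11
  step 7: 11 → 11
  step 8: 11 → 9

9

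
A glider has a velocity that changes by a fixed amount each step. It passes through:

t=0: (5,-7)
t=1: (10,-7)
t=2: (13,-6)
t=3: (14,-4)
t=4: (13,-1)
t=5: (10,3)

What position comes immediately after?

First differences are (+5,+0), (+3,+1), (+1,+2), (-1,+3), (-3,+4); their common second difference is (-2,+1) (constant acceleration).
step 6: (10,3) + (-5,+5) → (5,8)

(5,8)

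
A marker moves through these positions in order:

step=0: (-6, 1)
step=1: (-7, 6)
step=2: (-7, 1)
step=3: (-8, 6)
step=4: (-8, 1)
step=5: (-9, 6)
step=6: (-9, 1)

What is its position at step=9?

The moves between consecutive positions are (-1, +5), (+0, -5), (-1, +5), (+0, -5), (-1, +5), (+0, -5); they repeat the 2-cycle [(-1, +5), (+0, -5)].
step 7: apply (-1, +5) → (-10, 6)
step 8: apply (+0, -5) → (-10, 1)
step 9: apply (-1, +5) → (-11, 6)

(-11, 6)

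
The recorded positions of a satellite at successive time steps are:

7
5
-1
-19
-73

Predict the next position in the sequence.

-235

Step-to-step displacements: -2, -6, -18, -54; each is 3× the previous.
step 5: -73 − 162 → -235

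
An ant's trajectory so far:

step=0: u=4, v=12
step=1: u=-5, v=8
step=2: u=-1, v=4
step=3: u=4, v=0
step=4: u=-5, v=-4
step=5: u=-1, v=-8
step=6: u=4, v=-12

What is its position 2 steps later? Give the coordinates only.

u=-1, v=-20

The u coordinate repeats the cycle [4, -5, -1] with period 3; step 8 mod 3 = 2, giving -1.
The v coordinate changes by -4 each step, so at step 8 it is 12 + 8·(-4) = -20.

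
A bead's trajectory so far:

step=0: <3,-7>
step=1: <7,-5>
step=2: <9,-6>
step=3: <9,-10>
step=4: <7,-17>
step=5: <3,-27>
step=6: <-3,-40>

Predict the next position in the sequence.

<-11,-56>

Taking differences between consecutive positions: <+4,+2>, <+2,-1>, <+0,-4>, <-2,-7>, <-4,-10>, <-6,-13>. These grow by <-2,-3> each step.
step 7: <-3,-40> + <-8,-16> → <-11,-56>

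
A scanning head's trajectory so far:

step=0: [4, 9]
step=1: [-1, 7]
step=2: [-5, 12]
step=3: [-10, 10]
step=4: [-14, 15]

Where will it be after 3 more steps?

The moves between consecutive positions are [-5, -2], [-4, +5], [-5, -2], [-4, +5]; they repeat the 2-cycle [[-5, -2], [-4, +5]].
step 5: apply [-5, -2] → [-19, 13]
step 6: apply [-4, +5] → [-23, 18]
step 7: apply [-5, -2] → [-28, 16]

[-28, 16]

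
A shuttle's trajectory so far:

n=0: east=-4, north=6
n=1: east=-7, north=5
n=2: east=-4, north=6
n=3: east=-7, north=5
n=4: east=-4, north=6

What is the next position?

east=-7, north=5

Step-to-step displacements: (-3,-1), (+3,+1), (-3,-1), (+3,+1); each is -1× the previous.
step 5: east=-4, north=6 + (-3,-1) → east=-7, north=5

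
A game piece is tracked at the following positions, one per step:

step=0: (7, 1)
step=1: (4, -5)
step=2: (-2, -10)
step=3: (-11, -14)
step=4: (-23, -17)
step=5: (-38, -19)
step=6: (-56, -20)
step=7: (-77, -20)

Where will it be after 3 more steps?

(-158, -14)

First differences are (-3, -6), (-6, -5), (-9, -4), (-12, -3), (-15, -2), (-18, -1), (-21, +0); their common second difference is (-3, +1) (constant acceleration).
step 8: (-77, -20) + (-24, +1) → (-101, -19)
step 9: (-101, -19) + (-27, +2) → (-128, -17)
step 10: (-128, -17) + (-30, +3) → (-158, -14)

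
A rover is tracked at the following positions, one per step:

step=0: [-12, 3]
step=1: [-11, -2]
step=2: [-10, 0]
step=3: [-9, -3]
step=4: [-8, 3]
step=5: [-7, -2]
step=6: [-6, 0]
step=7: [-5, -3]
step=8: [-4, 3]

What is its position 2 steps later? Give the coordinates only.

First: linear, +1 per step → -2 at step 10.
Second: cycles through 3, -2, 0, -3 every 4 steps. Step 10 lands at position 2 of the cycle → 0.

[-2, 0]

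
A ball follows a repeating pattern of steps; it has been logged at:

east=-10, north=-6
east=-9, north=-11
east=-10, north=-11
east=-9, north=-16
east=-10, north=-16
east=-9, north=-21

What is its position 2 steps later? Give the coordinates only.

east=-9, north=-26

Differencing gives (+1,-5), (-1,+0), (+1,-5), (-1,+0), (+1,-5). This is the pattern (+1,-5), (-1,+0) repeated.
step 6: apply (-1,+0) → east=-10, north=-21
step 7: apply (+1,-5) → east=-9, north=-26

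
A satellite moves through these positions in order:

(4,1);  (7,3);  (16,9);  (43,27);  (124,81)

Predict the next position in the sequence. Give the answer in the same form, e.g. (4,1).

(367,243)

Consecutive displacements (+3,+2), (+9,+6), (+27,+18), (+81,+54) scale by a factor of 3 each step.
step 5: (124,81) + (+243,+162) → (367,243)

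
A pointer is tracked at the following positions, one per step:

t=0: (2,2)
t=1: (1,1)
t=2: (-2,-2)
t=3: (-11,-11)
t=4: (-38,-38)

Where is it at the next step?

Step-to-step displacements: (-1,-1), (-3,-3), (-9,-9), (-27,-27); each is 3× the previous.
step 5: (-38,-38) + (-81,-81) → (-119,-119)

(-119,-119)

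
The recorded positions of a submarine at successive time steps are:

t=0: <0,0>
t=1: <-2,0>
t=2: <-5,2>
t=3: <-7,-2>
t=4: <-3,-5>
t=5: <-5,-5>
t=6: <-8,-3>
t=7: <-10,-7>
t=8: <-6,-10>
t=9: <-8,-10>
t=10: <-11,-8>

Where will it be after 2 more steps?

<-9,-15>

Differencing gives <-2,+0>, <-3,+2>, <-2,-4>, <+4,-3>, <-2,+0>, <-3,+2>, <-2,-4>, <+4,-3>, <-2,+0>, <-3,+2>. This is the pattern <-2,+0>, <-3,+2>, <-2,-4>, <+4,-3> repeated.
step 11: apply <-2,-4> → <-13,-12>
step 12: apply <+4,-3> → <-9,-15>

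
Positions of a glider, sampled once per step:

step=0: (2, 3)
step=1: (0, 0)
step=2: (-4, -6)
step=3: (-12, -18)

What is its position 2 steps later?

Consecutive displacements (-2, -3), (-4, -6), (-8, -12) scale by a factor of 2 each step.
step 4: (-12, -18) + (-16, -24) → (-28, -42)
step 5: (-28, -42) + (-32, -48) → (-60, -90)

(-60, -90)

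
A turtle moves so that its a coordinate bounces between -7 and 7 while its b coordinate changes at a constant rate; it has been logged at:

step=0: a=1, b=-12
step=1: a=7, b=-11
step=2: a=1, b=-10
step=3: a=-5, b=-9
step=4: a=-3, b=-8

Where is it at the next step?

a=3, b=-7

The a coordinate reflects between -7 and 7, moving 6 per step.
  step 5: -3 → 3
The b coordinate changes by +1 each step: at step 5 it is -7.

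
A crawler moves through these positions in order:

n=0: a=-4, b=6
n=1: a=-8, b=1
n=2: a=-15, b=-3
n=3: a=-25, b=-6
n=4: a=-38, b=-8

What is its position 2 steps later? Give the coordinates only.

a=-73, b=-9

Taking differences between consecutive positions: (-4, -5), (-7, -4), (-10, -3), (-13, -2). These grow by (-3, +1) each step.
step 5: a=-38, b=-8 + (-16, -1) → a=-54, b=-9
step 6: a=-54, b=-9 + (-19, +0) → a=-73, b=-9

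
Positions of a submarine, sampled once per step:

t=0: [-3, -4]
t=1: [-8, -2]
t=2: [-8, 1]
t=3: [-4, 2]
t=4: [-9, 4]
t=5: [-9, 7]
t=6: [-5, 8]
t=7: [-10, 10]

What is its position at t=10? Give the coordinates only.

The moves between consecutive positions are [-5, +2], [+0, +3], [+4, +1], [-5, +2], [+0, +3], [+4, +1], [-5, +2]; they repeat the 3-cycle [[-5, +2], [+0, +3], [+4, +1]].
step 8: apply [+0, +3] → [-10, 13]
step 9: apply [+4, +1] → [-6, 14]
step 10: apply [-5, +2] → [-11, 16]

[-11, 16]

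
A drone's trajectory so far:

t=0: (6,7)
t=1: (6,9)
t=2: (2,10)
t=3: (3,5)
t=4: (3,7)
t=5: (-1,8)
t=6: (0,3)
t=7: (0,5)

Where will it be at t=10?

(-3,3)

Step-to-step displacements: (+0,+2), (-4,+1), (+1,-5), (+0,+2), (-4,+1), (+1,-5), (+0,+2) — a repeating cycle of length 3.
step 8: apply (-4,+1) → (-4,6)
step 9: apply (+1,-5) → (-3,1)
step 10: apply (+0,+2) → (-3,3)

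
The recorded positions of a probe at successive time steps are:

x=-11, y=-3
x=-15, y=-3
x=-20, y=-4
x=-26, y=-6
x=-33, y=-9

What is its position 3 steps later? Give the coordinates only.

Successive displacements: (-4, +0), (-5, -1), (-6, -2), (-7, -3) — each changes by (-1, -1).
step 5: x=-33, y=-9 + (-8, -4) → x=-41, y=-13
step 6: x=-41, y=-13 + (-9, -5) → x=-50, y=-18
step 7: x=-50, y=-18 + (-10, -6) → x=-60, y=-24

x=-60, y=-24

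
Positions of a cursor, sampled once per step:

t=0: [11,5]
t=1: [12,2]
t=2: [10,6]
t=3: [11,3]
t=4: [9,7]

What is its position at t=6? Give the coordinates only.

Step-to-step displacements: [+1,-3], [-2,+4], [+1,-3], [-2,+4] — a repeating cycle of length 2.
step 5: apply [+1,-3] → [10,4]
step 6: apply [-2,+4] → [8,8]

[8,8]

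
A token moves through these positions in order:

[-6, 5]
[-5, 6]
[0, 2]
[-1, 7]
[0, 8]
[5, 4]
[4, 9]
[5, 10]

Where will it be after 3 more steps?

The moves between consecutive positions are [+1, +1], [+5, -4], [-1, +5], [+1, +1], [+5, -4], [-1, +5], [+1, +1]; they repeat the 3-cycle [[+1, +1], [+5, -4], [-1, +5]].
step 8: apply [+5, -4] → [10, 6]
step 9: apply [-1, +5] → [9, 11]
step 10: apply [+1, +1] → [10, 12]

[10, 12]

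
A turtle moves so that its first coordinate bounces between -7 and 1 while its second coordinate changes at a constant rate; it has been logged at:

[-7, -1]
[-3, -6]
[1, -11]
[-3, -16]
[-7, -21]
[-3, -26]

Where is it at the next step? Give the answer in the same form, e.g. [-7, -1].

[1, -31]

The first coordinate travels 4 per step and bounces off the walls at -7 and 1.
  step 6: -3 → 1
The second coordinate changes by -5 each step: at step 6 it is -31.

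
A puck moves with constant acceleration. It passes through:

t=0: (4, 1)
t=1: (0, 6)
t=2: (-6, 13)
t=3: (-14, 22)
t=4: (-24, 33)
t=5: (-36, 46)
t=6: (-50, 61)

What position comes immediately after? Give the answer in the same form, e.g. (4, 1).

(-66, 78)

Successive displacements: (-4, +5), (-6, +7), (-8, +9), (-10, +11), (-12, +13), (-14, +15) — each changes by (-2, +2).
step 7: (-50, 61) + (-16, +17) → (-66, 78)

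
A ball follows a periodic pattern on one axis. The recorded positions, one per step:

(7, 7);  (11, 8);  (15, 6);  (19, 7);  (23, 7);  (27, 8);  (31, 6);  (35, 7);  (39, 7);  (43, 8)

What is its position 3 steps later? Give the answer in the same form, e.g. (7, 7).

The first coordinate changes by +4 each step, so at step 12 it is 7 + 12·(4) = 55.
The second coordinate repeats the cycle [7, 8, 6, 7] with period 4; step 12 mod 4 = 0, giving 7.

(55, 7)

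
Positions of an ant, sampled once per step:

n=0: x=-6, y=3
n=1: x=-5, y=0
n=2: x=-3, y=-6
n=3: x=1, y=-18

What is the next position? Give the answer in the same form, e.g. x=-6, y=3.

Step-to-step displacements: (+1,-3), (+2,-6), (+4,-12); each is 2× the previous.
step 4: x=1, y=-18 + (+8,-24) → x=9, y=-42

x=9, y=-42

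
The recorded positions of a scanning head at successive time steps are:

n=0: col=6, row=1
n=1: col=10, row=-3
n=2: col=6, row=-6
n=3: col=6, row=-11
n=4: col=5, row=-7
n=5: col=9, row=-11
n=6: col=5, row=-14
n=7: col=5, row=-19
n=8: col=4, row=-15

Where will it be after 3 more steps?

The moves between consecutive positions are (+4, -4), (-4, -3), (+0, -5), (-1, +4), (+4, -4), (-4, -3), (+0, -5), (-1, +4); they repeat the 4-cycle [(+4, -4), (-4, -3), (+0, -5), (-1, +4)].
step 9: apply (+4, -4) → col=8, row=-19
step 10: apply (-4, -3) → col=4, row=-22
step 11: apply (+0, -5) → col=4, row=-27

col=4, row=-27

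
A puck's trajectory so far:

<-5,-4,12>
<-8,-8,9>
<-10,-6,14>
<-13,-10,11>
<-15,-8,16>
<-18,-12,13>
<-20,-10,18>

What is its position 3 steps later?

The moves between consecutive positions are <-3,-4,-3>, <-2,+2,+5>, <-3,-4,-3>, <-2,+2,+5>, <-3,-4,-3>, <-2,+2,+5>; they repeat the 2-cycle [<-3,-4,-3>, <-2,+2,+5>].
step 7: apply <-3,-4,-3> → <-23,-14,15>
step 8: apply <-2,+2,+5> → <-25,-12,20>
step 9: apply <-3,-4,-3> → <-28,-16,17>

<-28,-16,17>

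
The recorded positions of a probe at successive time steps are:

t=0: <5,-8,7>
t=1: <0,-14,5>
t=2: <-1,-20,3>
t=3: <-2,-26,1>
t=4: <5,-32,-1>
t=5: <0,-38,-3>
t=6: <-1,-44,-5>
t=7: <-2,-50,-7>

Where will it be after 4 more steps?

First: cycles through 5, 0, -1, -2 every 4 steps. Step 11 lands at position 3 of the cycle → -2.
Second: linear, -6 per step → -74 at step 11.
Third: linear, -2 per step → -15 at step 11.

<-2,-74,-15>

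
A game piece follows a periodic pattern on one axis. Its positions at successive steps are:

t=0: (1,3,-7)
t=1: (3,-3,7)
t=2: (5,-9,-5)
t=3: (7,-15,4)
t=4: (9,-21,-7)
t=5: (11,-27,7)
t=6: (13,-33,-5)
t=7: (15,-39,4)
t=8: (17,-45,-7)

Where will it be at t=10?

The first coordinate changes by +2 each step, so at step 10 it is 1 + 10·(2) = 21.
The second coordinate changes by -6 each step, so at step 10 it is 3 + 10·(-6) = -57.
The third coordinate repeats the cycle [-7, 7, -5, 4] with period 4; step 10 mod 4 = 2, giving -5.

(21,-57,-5)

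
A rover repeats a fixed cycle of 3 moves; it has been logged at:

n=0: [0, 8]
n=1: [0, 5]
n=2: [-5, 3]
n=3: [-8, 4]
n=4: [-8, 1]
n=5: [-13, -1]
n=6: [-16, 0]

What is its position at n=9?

Differencing gives [+0, -3], [-5, -2], [-3, +1], [+0, -3], [-5, -2], [-3, +1]. This is the pattern [+0, -3], [-5, -2], [-3, +1] repeated.
step 7: apply [+0, -3] → [-16, -3]
step 8: apply [-5, -2] → [-21, -5]
step 9: apply [-3, +1] → [-24, -4]

[-24, -4]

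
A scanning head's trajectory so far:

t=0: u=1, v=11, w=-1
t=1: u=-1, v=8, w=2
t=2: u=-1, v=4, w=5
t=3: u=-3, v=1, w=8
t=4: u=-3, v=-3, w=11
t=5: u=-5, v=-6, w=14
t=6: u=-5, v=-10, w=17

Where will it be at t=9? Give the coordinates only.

Step-to-step displacements: (-2,-3,+3), (+0,-4,+3), (-2,-3,+3), (+0,-4,+3), (-2,-3,+3), (+0,-4,+3) — a repeating cycle of length 2.
step 7: apply (-2,-3,+3) → u=-7, v=-13, w=20
step 8: apply (+0,-4,+3) → u=-7, v=-17, w=23
step 9: apply (-2,-3,+3) → u=-9, v=-20, w=26

u=-9, v=-20, w=26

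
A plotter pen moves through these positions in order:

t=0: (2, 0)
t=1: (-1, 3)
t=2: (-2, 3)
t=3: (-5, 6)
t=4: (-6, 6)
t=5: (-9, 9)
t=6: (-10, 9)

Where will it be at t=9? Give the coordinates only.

(-17, 15)

Differencing gives (-3, +3), (-1, +0), (-3, +3), (-1, +0), (-3, +3), (-1, +0). This is the pattern (-3, +3), (-1, +0) repeated.
step 7: apply (-3, +3) → (-13, 12)
step 8: apply (-1, +0) → (-14, 12)
step 9: apply (-3, +3) → (-17, 15)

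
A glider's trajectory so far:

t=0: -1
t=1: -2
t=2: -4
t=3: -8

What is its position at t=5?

The jumps are -1, -2, -4 — a geometric progression with ratio 2.
step 4: -8 − 8 → -16
step 5: -16 − 16 → -32

-32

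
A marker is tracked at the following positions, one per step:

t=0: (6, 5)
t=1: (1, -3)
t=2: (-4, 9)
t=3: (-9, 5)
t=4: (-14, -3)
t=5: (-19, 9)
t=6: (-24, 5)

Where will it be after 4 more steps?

(-44, -3)

First: linear, -5 per step → -44 at step 10.
Second: cycles through 5, -3, 9 every 3 steps. Step 10 lands at position 1 of the cycle → -3.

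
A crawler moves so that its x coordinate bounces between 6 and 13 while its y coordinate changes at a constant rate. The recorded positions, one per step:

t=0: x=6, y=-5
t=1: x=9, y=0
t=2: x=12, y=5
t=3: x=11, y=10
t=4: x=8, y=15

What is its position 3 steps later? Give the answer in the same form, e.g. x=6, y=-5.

x=13, y=30

The x coordinate travels 3 per step and bounces off the walls at 6 and 13.
  step 5: 8 → 7
  step 6: 7 → 10
  step 7: 10 → 13
The y coordinate changes by +5 each step: at step 7 it is 30.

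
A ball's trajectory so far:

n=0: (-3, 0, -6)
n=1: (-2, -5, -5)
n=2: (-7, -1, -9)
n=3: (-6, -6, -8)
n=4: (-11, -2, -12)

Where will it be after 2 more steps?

Step-to-step displacements: (+1, -5, +1), (-5, +4, -4), (+1, -5, +1), (-5, +4, -4) — a repeating cycle of length 2.
step 5: apply (+1, -5, +1) → (-10, -7, -11)
step 6: apply (-5, +4, -4) → (-15, -3, -15)

(-15, -3, -15)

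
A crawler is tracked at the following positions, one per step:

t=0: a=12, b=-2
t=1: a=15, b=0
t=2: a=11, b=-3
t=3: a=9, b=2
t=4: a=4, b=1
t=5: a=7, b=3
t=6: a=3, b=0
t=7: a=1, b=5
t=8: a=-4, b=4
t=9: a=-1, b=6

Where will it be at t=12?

Step-to-step displacements: (+3, +2), (-4, -3), (-2, +5), (-5, -1), (+3, +2), (-4, -3), (-2, +5), (-5, -1), (+3, +2) — a repeating cycle of length 4.
step 10: apply (-4, -3) → a=-5, b=3
step 11: apply (-2, +5) → a=-7, b=8
step 12: apply (-5, -1) → a=-12, b=7

a=-12, b=7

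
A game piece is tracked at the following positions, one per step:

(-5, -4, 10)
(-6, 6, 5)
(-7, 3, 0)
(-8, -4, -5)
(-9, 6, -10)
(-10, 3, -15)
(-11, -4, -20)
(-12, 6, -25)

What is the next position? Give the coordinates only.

(-13, 3, -30)

First: linear, -1 per step → -13 at step 8.
Second: cycles through -4, 6, 3 every 3 steps. Step 8 lands at position 2 of the cycle → 3.
Third: linear, -5 per step → -30 at step 8.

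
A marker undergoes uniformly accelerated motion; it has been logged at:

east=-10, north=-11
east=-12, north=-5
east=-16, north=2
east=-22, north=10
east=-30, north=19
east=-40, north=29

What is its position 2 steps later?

Successive displacements: (-2,+6), (-4,+7), (-6,+8), (-8,+9), (-10,+10) — each changes by (-2,+1).
step 6: east=-40, north=29 + (-12,+11) → east=-52, north=40
step 7: east=-52, north=40 + (-14,+12) → east=-66, north=52

east=-66, north=52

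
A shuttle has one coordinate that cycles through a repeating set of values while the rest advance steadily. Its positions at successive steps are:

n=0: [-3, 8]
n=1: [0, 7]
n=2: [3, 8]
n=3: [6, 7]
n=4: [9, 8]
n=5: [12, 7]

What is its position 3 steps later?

[21, 8]

The first coordinate changes by +3 each step, so at step 8 it is -3 + 8·(3) = 21.
The second coordinate repeats the cycle [8, 7] with period 2; step 8 mod 2 = 0, giving 8.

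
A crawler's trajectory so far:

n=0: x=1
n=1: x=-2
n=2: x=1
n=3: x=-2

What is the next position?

Consecutive displacements -3, +3, -3 scale by a factor of -1 each step.
step 4: -2 + 3 → x=1

x=1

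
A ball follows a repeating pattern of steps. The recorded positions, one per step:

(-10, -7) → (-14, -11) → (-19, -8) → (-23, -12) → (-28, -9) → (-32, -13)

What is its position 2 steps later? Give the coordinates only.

(-41, -14)

The moves between consecutive positions are (-4, -4), (-5, +3), (-4, -4), (-5, +3), (-4, -4); they repeat the 2-cycle [(-4, -4), (-5, +3)].
step 6: apply (-5, +3) → (-37, -10)
step 7: apply (-4, -4) → (-41, -14)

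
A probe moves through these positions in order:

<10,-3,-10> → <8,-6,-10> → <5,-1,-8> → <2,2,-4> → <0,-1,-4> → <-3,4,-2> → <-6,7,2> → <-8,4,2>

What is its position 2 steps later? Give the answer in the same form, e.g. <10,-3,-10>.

Step-to-step displacements: <-2,-3,+0>, <-3,+5,+2>, <-3,+3,+4>, <-2,-3,+0>, <-3,+5,+2>, <-3,+3,+4>, <-2,-3,+0> — a repeating cycle of length 3.
step 8: apply <-3,+5,+2> → <-11,9,4>
step 9: apply <-3,+3,+4> → <-14,12,8>

<-14,12,8>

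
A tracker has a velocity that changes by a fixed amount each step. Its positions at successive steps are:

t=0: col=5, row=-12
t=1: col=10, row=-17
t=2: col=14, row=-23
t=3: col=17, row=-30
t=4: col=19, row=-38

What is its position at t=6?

col=20, row=-57

Successive displacements: (+5,-5), (+4,-6), (+3,-7), (+2,-8) — each changes by (-1,-1).
step 5: col=19, row=-38 + (+1,-9) → col=20, row=-47
step 6: col=20, row=-47 + (+0,-10) → col=20, row=-57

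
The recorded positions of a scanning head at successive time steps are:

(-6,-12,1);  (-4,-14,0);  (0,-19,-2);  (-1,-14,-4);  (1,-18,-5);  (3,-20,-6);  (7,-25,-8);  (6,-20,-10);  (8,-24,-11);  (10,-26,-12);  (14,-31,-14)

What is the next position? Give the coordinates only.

Step-to-step displacements: (+2,-2,-1), (+4,-5,-2), (-1,+5,-2), (+2,-4,-1), (+2,-2,-1), (+4,-5,-2), (-1,+5,-2), (+2,-4,-1), (+2,-2,-1), (+4,-5,-2) — a repeating cycle of length 4.
step 11: apply (-1,+5,-2) → (13,-26,-16)

(13,-26,-16)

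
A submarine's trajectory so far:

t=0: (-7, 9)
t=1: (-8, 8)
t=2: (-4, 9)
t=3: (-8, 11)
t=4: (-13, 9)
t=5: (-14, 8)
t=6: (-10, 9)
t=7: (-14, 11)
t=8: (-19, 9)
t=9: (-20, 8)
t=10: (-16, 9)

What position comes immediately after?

The moves between consecutive positions are (-1, -1), (+4, +1), (-4, +2), (-5, -2), (-1, -1), (+4, +1), (-4, +2), (-5, -2), (-1, -1), (+4, +1); they repeat the 4-cycle [(-1, -1), (+4, +1), (-4, +2), (-5, -2)].
step 11: apply (-4, +2) → (-20, 11)

(-20, 11)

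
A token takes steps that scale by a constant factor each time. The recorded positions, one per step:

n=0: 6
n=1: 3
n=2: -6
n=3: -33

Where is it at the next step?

-114

The jumps are -3, -9, -27 — a geometric progression with ratio 3.
step 4: -33 − 81 → -114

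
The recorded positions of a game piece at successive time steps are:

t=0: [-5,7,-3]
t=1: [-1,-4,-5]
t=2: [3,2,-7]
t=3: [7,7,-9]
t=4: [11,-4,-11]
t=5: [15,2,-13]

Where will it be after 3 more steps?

[27,2,-19]

The first coordinate changes by +4 each step, so at step 8 it is -5 + 8·(4) = 27.
The second coordinate repeats the cycle [7, -4, 2] with period 3; step 8 mod 3 = 2, giving 2.
The third coordinate changes by -2 each step, so at step 8 it is -3 + 8·(-2) = -19.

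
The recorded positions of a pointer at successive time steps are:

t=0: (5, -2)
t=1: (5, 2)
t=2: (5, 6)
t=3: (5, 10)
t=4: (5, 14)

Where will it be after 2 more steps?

(5, 22)

The position changes by (+0, +4) every step.
step 5: (5, 14) + (+0, +4) → (5, 18)
step 6: (5, 18) + (+0, +4) → (5, 22)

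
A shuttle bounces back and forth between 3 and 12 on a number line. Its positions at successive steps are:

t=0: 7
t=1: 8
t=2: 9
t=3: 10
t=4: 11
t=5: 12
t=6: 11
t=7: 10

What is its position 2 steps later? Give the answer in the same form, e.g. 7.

The value travels 1 per step and bounces off the walls at 3 and 12.
  step 8: 10 → 9
  step 9: 9 → 8

8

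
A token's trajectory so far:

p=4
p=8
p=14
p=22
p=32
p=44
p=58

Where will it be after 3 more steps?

First differences are +4, +6, +8, +10, +12, +14; their common second difference is +2 (constant acceleration).
step 7: 58 + 16 → p=74
step 8: 74 + 18 → p=92
step 9: 92 + 20 → p=112

p=112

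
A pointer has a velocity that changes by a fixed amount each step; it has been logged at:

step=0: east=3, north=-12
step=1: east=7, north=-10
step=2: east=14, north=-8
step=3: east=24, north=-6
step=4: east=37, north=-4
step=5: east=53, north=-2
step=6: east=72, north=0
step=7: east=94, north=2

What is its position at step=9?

east=147, north=6

Successive displacements: (+4, +2), (+7, +2), (+10, +2), (+13, +2), (+16, +2), (+19, +2), (+22, +2) — each changes by (+3, +0).
step 8: east=94, north=2 + (+25, +2) → east=119, north=4
step 9: east=119, north=4 + (+28, +2) → east=147, north=6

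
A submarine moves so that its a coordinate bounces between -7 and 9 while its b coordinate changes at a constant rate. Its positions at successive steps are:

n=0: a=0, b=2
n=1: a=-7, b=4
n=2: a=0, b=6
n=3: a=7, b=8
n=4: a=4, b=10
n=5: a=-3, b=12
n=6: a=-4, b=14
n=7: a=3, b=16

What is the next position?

a=8, b=18

The a coordinate travels 7 per step and bounces off the walls at -7 and 9.
  step 8: 3 → 8
The b coordinate changes by +2 each step: at step 8 it is 18.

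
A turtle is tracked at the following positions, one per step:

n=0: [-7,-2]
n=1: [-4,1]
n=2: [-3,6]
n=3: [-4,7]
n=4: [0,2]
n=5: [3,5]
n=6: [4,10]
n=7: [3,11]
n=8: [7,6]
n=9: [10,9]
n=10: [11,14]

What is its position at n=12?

Differencing gives [+3,+3], [+1,+5], [-1,+1], [+4,-5], [+3,+3], [+1,+5], [-1,+1], [+4,-5], [+3,+3], [+1,+5]. This is the pattern [+3,+3], [+1,+5], [-1,+1], [+4,-5] repeated.
step 11: apply [-1,+1] → [10,15]
step 12: apply [+4,-5] → [14,10]

[14,10]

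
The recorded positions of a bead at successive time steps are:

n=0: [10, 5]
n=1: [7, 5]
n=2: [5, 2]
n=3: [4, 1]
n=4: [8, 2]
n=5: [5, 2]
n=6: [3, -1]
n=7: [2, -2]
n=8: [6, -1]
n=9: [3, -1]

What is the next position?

The moves between consecutive positions are [-3, +0], [-2, -3], [-1, -1], [+4, +1], [-3, +0], [-2, -3], [-1, -1], [+4, +1], [-3, +0]; they repeat the 4-cycle [[-3, +0], [-2, -3], [-1, -1], [+4, +1]].
step 10: apply [-2, -3] → [1, -4]

[1, -4]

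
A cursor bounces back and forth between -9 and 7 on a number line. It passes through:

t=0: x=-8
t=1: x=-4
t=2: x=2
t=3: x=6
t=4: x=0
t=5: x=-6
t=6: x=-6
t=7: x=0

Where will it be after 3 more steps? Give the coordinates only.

x=-4

The value travels 6 per step and bounces off the walls at -9 and 7.
  step 8: 0 → 6
  step 9: 6 → 2
  step 10: 2 → -4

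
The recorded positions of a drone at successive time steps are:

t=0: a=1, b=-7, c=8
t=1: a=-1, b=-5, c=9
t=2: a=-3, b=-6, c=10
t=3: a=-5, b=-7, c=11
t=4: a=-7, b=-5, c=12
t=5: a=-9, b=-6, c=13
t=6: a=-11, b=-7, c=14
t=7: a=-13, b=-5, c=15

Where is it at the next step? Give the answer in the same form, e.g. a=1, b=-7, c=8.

The a coordinate changes by -2 each step, so at step 8 it is 1 + 8·(-2) = -15.
The b coordinate repeats the cycle [-7, -5, -6] with period 3; step 8 mod 3 = 2, giving -6.
The c coordinate changes by +1 each step, so at step 8 it is 8 + 8·(1) = 16.

a=-15, b=-6, c=16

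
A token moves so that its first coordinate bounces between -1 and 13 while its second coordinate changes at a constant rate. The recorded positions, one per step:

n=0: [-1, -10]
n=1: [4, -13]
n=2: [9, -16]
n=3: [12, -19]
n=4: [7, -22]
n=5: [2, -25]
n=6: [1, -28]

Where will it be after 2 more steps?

[11, -34]

The first coordinate reflects between -1 and 13, moving 5 per step.
  step 7: 1 → 6
  step 8: 6 → 11
The second coordinate changes by -3 each step: at step 8 it is -34.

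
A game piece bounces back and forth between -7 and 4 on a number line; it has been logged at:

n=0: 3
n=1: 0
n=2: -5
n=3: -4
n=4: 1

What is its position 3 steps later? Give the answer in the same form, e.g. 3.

The value reflects between -7 and 4, moving 5 per step.
  step 5: 1 → 2
  step 6: 2 → -3
  step 7: -3 → -6

-6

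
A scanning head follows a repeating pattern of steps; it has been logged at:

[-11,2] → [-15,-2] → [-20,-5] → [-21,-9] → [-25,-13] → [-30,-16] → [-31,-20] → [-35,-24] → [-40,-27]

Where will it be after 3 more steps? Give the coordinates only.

[-50,-38]

Differencing gives [-4,-4], [-5,-3], [-1,-4], [-4,-4], [-5,-3], [-1,-4], [-4,-4], [-5,-3]. This is the pattern [-4,-4], [-5,-3], [-1,-4] repeated.
step 9: apply [-1,-4] → [-41,-31]
step 10: apply [-4,-4] → [-45,-35]
step 11: apply [-5,-3] → [-50,-38]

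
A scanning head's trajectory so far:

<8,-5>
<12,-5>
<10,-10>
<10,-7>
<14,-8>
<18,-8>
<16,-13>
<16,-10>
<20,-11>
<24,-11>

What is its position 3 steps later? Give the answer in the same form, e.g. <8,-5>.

Differencing gives <+4,+0>, <-2,-5>, <+0,+3>, <+4,-1>, <+4,+0>, <-2,-5>, <+0,+3>, <+4,-1>, <+4,+0>. This is the pattern <+4,+0>, <-2,-5>, <+0,+3>, <+4,-1> repeated.
step 10: apply <-2,-5> → <22,-16>
step 11: apply <+0,+3> → <22,-13>
step 12: apply <+4,-1> → <26,-14>

<26,-14>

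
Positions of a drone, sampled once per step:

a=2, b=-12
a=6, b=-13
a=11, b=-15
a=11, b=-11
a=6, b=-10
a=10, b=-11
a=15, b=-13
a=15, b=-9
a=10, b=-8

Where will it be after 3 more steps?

a=19, b=-7

Step-to-step displacements: (+4, -1), (+5, -2), (+0, +4), (-5, +1), (+4, -1), (+5, -2), (+0, +4), (-5, +1) — a repeating cycle of length 4.
step 9: apply (+4, -1) → a=14, b=-9
step 10: apply (+5, -2) → a=19, b=-11
step 11: apply (+0, +4) → a=19, b=-7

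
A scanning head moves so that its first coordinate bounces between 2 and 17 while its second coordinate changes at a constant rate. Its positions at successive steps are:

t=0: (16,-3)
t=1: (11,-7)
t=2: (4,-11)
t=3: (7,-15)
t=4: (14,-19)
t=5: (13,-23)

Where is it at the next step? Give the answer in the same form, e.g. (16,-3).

(6,-27)

The first coordinate travels 7 per step and bounces off the walls at 2 and 17.
  step 6: 13 → 6
The second coordinate changes by -4 each step: at step 6 it is -27.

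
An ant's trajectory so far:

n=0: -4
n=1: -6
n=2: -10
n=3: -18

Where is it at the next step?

Step-to-step displacements: -2, -4, -8; each is 2× the previous.
step 4: -18 − 16 → -34

-34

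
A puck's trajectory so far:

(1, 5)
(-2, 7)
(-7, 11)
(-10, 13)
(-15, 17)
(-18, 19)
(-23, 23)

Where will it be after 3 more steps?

(-34, 31)

Step-to-step displacements: (-3, +2), (-5, +4), (-3, +2), (-5, +4), (-3, +2), (-5, +4) — a repeating cycle of length 2.
step 7: apply (-3, +2) → (-26, 25)
step 8: apply (-5, +4) → (-31, 29)
step 9: apply (-3, +2) → (-34, 31)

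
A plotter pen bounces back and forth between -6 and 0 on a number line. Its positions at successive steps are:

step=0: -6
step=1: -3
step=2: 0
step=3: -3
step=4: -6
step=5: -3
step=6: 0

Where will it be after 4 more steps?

0

The value reflects between -6 and 0, moving 3 per step.
  step 7: 0 → -3
  step 8: -3 → -6
  step 9: -6 → -3
  step 10: -3 → 0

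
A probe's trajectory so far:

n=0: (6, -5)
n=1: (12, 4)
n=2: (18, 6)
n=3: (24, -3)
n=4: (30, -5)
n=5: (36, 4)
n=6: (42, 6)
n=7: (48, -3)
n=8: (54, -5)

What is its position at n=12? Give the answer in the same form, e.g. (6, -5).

First: linear, +6 per step → 78 at step 12.
Second: cycles through -5, 4, 6, -3 every 4 steps. Step 12 lands at position 0 of the cycle → -5.

(78, -5)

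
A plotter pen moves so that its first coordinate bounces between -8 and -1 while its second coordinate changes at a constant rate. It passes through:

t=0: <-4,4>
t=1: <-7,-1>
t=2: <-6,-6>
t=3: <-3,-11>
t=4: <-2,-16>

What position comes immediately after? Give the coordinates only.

The first coordinate travels 3 per step and bounces off the walls at -8 and -1.
  step 5: -2 → -5
The second coordinate changes by -5 each step: at step 5 it is -21.

<-5,-21>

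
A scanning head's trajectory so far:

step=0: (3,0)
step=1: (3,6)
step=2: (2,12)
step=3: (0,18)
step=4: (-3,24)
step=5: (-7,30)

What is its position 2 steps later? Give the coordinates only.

(-18,42)

First differences are (+0,+6), (-1,+6), (-2,+6), (-3,+6), (-4,+6); their common second difference is (-1,+0) (constant acceleration).
step 6: (-7,30) + (-5,+6) → (-12,36)
step 7: (-12,36) + (-6,+6) → (-18,42)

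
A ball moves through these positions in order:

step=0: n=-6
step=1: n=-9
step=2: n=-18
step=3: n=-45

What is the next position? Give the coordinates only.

Step-to-step displacements: -3, -9, -27; each is 3× the previous.
step 4: -45 − 81 → n=-126

n=-126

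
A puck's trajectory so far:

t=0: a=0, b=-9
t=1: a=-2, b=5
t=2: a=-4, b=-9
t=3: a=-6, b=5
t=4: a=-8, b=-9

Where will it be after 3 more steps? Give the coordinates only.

a=-14, b=5

The a coordinate changes by -2 each step, so at step 7 it is 0 + 7·(-2) = -14.
The b coordinate repeats the cycle [-9, 5] with period 2; step 7 mod 2 = 1, giving 5.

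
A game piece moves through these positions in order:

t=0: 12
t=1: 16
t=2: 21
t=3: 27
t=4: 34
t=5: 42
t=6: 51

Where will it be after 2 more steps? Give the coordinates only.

72

Taking differences between consecutive positions: +4, +5, +6, +7, +8, +9. These grow by +1 each step.
step 7: 51 + 10 → 61
step 8: 61 + 11 → 72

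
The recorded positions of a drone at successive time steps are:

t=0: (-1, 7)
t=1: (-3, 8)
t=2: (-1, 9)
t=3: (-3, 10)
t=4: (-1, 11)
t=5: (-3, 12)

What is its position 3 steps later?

(-1, 15)

First: cycles through -1, -3 every 2 steps. Step 8 lands at position 0 of the cycle → -1.
Second: linear, +1 per step → 15 at step 8.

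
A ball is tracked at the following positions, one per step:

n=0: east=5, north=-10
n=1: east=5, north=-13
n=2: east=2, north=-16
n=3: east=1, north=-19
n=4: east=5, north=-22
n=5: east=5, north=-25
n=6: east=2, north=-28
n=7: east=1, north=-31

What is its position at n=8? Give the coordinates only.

The east coordinate repeats the cycle [5, 5, 2, 1] with period 4; step 8 mod 4 = 0, giving 5.
The north coordinate changes by -3 each step, so at step 8 it is -10 + 8·(-3) = -34.

east=5, north=-34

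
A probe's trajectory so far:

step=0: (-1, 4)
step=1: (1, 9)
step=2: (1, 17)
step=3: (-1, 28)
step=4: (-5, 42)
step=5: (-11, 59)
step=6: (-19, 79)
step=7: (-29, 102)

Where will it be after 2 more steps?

Successive displacements: (+2, +5), (+0, +8), (-2, +11), (-4, +14), (-6, +17), (-8, +20), (-10, +23) — each changes by (-2, +3).
step 8: (-29, 102) + (-12, +26) → (-41, 128)
step 9: (-41, 128) + (-14, +29) → (-55, 157)

(-55, 157)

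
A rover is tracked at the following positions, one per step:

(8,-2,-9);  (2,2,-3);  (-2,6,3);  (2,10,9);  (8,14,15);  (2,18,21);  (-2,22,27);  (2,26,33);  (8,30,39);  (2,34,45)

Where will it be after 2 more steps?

(2,42,57)

The first coordinate repeats the cycle [8, 2, -2, 2] with period 4; step 11 mod 4 = 3, giving 2.
The second coordinate changes by +4 each step, so at step 11 it is -2 + 11·(4) = 42.
The third coordinate changes by +6 each step, so at step 11 it is -9 + 11·(6) = 57.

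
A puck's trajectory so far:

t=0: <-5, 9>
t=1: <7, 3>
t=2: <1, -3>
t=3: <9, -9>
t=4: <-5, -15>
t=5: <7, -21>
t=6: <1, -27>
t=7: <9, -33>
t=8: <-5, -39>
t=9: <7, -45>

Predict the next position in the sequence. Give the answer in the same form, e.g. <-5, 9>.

The first coordinate repeats the cycle [-5, 7, 1, 9] with period 4; step 10 mod 4 = 2, giving 1.
The second coordinate changes by -6 each step, so at step 10 it is 9 + 10·(-6) = -51.

<1, -51>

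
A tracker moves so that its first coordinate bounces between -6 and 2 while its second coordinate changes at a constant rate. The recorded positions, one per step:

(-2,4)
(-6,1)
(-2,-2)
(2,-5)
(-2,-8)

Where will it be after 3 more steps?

The first coordinate travels 4 per step and bounces off the walls at -6 and 2.
  step 5: -2 → -6
  step 6: -6 → -2
  step 7: -2 → 2
The second coordinate changes by -3 each step: at step 7 it is -17.

(2,-17)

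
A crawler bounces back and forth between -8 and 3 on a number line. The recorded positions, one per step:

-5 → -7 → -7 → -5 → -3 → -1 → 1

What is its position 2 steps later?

The value reflects between -8 and 3, moving 2 per step.
  step 7: 1 → 3
  step 8: 3 → 1

1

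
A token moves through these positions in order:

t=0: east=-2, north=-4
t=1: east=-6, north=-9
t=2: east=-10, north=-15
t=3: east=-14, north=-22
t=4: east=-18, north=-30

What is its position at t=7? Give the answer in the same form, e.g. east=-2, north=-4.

east=-30, north=-60

Taking differences between consecutive positions: (-4, -5), (-4, -6), (-4, -7), (-4, -8). These grow by (+0, -1) each step.
step 5: east=-18, north=-30 + (-4, -9) → east=-22, north=-39
step 6: east=-22, north=-39 + (-4, -10) → east=-26, north=-49
step 7: east=-26, north=-49 + (-4, -11) → east=-30, north=-60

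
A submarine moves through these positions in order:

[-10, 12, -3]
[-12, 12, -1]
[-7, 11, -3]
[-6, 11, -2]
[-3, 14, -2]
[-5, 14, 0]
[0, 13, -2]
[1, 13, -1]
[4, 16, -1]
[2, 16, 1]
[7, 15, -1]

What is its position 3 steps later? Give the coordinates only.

[9, 18, 2]

The moves between consecutive positions are [-2, +0, +2], [+5, -1, -2], [+1, +0, +1], [+3, +3, +0], [-2, +0, +2], [+5, -1, -2], [+1, +0, +1], [+3, +3, +0], [-2, +0, +2], [+5, -1, -2]; they repeat the 4-cycle [[-2, +0, +2], [+5, -1, -2], [+1, +0, +1], [+3, +3, +0]].
step 11: apply [+1, +0, +1] → [8, 15, 0]
step 12: apply [+3, +3, +0] → [11, 18, 0]
step 13: apply [-2, +0, +2] → [9, 18, 2]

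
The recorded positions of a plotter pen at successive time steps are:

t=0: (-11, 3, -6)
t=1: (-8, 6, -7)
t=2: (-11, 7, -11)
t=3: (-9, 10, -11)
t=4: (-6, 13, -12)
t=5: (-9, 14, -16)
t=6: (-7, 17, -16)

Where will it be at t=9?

Differencing gives (+3, +3, -1), (-3, +1, -4), (+2, +3, +0), (+3, +3, -1), (-3, +1, -4), (+2, +3, +0). This is the pattern (+3, +3, -1), (-3, +1, -4), (+2, +3, +0) repeated.
step 7: apply (+3, +3, -1) → (-4, 20, -17)
step 8: apply (-3, +1, -4) → (-7, 21, -21)
step 9: apply (+2, +3, +0) → (-5, 24, -21)

(-5, 24, -21)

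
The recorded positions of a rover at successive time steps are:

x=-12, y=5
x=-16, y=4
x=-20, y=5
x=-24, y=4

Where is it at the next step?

X: linear, -4 per step → -28 at step 4.
Y: cycles through 5, 4 every 2 steps. Step 4 lands at position 0 of the cycle → 5.

x=-28, y=5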